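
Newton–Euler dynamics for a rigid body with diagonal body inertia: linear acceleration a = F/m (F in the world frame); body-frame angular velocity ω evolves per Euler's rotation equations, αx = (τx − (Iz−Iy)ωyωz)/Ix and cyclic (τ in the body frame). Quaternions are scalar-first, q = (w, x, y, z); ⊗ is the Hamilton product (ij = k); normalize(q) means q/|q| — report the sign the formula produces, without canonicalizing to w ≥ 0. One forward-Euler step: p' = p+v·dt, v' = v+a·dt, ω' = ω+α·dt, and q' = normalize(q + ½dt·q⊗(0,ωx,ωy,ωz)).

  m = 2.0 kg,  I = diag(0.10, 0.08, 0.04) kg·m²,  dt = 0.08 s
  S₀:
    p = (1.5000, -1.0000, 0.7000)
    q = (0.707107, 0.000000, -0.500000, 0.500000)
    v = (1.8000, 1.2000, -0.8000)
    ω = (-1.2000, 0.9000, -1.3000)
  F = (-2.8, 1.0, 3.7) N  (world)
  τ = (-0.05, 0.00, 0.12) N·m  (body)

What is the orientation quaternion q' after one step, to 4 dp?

q' = (0.7488, -0.0259, -0.4970, 0.4379)

q⊗(0,ω) = (1.1000000, -0.6485284, 0.0363963, -1.5192391)
q' = normalize(q + ½dt·q⊗(0,ω)) = (0.7488, -0.0259, -0.4970, 0.4379)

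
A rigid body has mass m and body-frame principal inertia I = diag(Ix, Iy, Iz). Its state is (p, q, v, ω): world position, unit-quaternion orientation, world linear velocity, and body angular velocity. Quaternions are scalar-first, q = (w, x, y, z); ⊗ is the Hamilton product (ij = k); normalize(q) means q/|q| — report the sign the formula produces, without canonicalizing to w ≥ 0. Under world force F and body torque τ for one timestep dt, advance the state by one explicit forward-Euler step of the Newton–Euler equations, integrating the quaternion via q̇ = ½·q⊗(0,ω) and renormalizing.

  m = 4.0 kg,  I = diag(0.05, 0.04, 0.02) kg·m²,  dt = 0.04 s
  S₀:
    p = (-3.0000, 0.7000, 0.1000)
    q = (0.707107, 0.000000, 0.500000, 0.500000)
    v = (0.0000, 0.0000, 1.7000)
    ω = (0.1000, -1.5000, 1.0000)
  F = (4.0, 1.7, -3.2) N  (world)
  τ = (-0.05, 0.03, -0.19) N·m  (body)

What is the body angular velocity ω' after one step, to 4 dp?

ω' = (0.0360, -1.4730, 0.6170)

α = I⁻¹(τ − ω×Iω) = (-1.6000, 0.6750, -9.5750)
new body rate ω' = (0.0360, -1.4730, 0.6170)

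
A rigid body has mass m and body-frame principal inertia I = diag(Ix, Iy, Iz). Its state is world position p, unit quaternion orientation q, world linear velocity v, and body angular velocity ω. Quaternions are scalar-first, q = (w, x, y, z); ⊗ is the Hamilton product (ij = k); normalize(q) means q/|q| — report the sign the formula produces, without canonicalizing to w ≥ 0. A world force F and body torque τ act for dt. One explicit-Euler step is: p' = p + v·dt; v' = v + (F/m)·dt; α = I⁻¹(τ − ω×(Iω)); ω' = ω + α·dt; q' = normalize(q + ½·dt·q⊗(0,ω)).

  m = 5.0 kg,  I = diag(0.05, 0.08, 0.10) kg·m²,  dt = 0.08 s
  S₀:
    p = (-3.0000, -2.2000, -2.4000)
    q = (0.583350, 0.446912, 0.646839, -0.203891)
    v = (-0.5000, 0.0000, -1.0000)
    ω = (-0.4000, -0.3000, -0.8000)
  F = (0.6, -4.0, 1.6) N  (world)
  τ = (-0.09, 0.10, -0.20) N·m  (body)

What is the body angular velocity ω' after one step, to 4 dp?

ω' = (-0.5517, -0.1840, -0.9629)

precession coupling ω×(Iω) = (0.0048, -0.0160, 0.0036)
angular accel α = (-1.8960, 1.4500, -2.0360)
new body rate ω' = (-0.5517, -0.1840, -0.9629)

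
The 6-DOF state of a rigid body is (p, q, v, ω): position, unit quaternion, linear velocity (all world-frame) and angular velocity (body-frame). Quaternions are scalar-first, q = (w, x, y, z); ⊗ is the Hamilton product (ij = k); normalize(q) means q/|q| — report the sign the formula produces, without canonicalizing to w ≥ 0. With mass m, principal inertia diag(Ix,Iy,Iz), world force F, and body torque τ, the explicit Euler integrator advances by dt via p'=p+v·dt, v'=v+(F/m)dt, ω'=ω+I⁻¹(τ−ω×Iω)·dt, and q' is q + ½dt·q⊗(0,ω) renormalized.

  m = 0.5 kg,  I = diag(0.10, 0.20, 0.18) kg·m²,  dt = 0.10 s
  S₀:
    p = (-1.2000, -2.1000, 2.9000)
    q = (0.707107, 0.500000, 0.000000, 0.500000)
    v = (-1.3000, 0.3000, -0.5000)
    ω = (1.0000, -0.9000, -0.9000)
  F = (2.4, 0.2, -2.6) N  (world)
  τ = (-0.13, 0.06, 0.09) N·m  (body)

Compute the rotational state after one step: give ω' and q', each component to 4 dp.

α = I⁻¹(τ − ω×Iω) = (-1.1380, -0.0600, 1.0000)
new body rate ω' = (0.8862, -0.9060, -0.8000)
Hamilton product q⊗(0,ω) = (-0.0500000, 1.1571070, 0.3136037, -1.0863963)
updated quaternion q' = (0.7023, 0.5560, 0.0156, 0.4442)

ω' = (0.8862, -0.9060, -0.8000)
q' = (0.7023, 0.5560, 0.0156, 0.4442)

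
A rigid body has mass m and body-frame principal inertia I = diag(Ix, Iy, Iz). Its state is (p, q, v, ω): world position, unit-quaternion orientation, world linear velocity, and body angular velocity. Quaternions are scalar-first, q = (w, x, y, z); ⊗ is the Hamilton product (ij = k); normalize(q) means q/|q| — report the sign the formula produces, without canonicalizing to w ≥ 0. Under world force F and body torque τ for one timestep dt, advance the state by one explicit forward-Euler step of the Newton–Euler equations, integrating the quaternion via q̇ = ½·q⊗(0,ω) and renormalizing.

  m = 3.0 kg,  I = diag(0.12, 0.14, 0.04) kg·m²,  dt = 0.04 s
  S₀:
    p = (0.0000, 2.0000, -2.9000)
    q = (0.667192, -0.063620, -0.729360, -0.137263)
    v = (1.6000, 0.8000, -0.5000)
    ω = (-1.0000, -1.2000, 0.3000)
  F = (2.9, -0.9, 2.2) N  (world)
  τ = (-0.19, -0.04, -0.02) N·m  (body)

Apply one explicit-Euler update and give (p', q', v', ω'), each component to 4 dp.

p' = (0.0640, 2.0320, -2.9200)
q' = (0.6489, -0.0846, -0.7419, -0.1462)
v' = (1.6387, 0.7880, -0.4707)
ω' = (-1.0753, -1.2046, 0.2560)

linear accel F/m = (0.9667, -0.3000, 0.7333)
p' = p + v·dt = (0.0640, 2.0320, -2.9200)
v + (F/m)dt = (1.6387, 0.7880, -0.4707)
angular accel α = (-1.8833, -0.1143, -1.1000)
ω + α·dt = (-1.0753, -1.2046, 0.2560)
Hamilton product q⊗(0,ω) = (-0.8976731, -1.0507156, -0.6442814, -0.4528584)
q + ½dt·q⊗(0,ω), renormalized = (0.6489, -0.0846, -0.7419, -0.1462)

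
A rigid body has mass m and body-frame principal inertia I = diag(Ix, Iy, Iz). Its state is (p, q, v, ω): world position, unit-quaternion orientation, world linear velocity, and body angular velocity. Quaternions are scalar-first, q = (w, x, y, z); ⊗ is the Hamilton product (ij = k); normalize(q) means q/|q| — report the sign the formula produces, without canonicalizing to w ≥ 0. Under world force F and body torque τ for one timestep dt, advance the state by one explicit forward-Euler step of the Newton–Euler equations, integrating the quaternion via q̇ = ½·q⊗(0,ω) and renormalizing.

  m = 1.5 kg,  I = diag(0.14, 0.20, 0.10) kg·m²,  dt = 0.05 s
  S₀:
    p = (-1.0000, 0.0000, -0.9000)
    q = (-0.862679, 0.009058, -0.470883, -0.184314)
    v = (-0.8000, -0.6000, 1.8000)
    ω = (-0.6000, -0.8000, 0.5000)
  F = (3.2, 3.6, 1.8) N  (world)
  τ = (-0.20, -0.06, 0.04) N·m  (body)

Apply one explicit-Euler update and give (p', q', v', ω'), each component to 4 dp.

p' = (-1.0400, -0.0300, -0.8100)
q' = (-0.8693, 0.0124, -0.4508, -0.2023)
v' = (-0.6933, -0.4800, 1.8600)
ω' = (-0.6857, -0.8120, 0.5056)

new position p' = (-1.0400, -0.0300, -0.8100)
new velocity v' = (-0.6933, -0.4800, 1.8600)
ω×(Iω) gyroscopic = (0.0400, -0.0120, 0.0288)
angular accel α = (-1.7143, -0.2400, 0.1120)
ω + α·dt = (-0.6857, -0.8120, 0.5056)
Hamilton product q⊗(0,ω) = (-0.2791146, 0.1347147, 0.7962026, -0.7211157)
q + ½dt·q⊗(0,ω), renormalized = (-0.8693, 0.0124, -0.4508, -0.2023)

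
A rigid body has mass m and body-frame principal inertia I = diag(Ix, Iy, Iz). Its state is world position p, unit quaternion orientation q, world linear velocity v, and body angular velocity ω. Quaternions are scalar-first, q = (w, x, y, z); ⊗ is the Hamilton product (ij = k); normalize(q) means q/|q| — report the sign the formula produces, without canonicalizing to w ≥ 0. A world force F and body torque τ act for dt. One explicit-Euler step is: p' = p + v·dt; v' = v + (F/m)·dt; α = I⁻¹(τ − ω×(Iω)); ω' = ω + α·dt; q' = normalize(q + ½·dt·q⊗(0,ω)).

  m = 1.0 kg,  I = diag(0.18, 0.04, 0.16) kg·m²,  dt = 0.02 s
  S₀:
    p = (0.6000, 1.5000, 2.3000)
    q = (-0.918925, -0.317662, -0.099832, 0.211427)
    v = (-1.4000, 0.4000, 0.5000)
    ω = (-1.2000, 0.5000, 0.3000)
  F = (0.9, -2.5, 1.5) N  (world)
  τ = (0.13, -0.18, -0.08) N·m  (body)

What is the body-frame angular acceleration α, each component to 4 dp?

gyro term ω×Iω = (0.0180, -0.0072, 0.0840)
α = I⁻¹(τ − ω×Iω) = (0.6222, -4.3200, -1.0250)

α = (0.6222, -4.3200, -1.0250)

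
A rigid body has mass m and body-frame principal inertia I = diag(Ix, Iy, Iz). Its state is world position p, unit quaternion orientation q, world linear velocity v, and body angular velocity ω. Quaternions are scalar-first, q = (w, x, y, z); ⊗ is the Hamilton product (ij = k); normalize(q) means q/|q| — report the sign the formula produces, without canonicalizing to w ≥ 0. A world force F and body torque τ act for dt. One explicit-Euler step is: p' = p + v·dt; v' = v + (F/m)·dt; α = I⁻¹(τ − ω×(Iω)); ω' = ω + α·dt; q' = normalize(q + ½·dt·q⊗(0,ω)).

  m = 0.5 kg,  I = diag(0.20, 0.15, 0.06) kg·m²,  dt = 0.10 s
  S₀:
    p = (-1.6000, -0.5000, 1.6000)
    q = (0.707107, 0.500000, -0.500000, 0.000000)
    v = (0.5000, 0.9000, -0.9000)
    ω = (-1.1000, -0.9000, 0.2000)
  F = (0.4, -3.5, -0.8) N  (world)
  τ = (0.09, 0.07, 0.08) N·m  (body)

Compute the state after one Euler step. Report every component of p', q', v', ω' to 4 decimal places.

a = (0.8000, -7.0000, -1.6000)
new position p' = (-1.5500, -0.4100, 1.5100)
new velocity v' = (0.5800, 0.2000, -1.0600)
gyro term ω×Iω = (0.0162, -0.0308, -0.0495)
(τ − ω×Iω)/I = (0.3690, 0.6720, 2.1583)
ω' = ω + α·dt = (-1.0631, -0.8328, 0.4158)
q⊗(0,ω) = (0.1000000, -0.8778177, -0.7363963, -0.8585786)
q + ½dt·q⊗(0,ω), renormalized = (0.7103, 0.4549, -0.5354, -0.0428)

p' = (-1.5500, -0.4100, 1.5100)
q' = (0.7103, 0.4549, -0.5354, -0.0428)
v' = (0.5800, 0.2000, -1.0600)
ω' = (-1.0631, -0.8328, 0.4158)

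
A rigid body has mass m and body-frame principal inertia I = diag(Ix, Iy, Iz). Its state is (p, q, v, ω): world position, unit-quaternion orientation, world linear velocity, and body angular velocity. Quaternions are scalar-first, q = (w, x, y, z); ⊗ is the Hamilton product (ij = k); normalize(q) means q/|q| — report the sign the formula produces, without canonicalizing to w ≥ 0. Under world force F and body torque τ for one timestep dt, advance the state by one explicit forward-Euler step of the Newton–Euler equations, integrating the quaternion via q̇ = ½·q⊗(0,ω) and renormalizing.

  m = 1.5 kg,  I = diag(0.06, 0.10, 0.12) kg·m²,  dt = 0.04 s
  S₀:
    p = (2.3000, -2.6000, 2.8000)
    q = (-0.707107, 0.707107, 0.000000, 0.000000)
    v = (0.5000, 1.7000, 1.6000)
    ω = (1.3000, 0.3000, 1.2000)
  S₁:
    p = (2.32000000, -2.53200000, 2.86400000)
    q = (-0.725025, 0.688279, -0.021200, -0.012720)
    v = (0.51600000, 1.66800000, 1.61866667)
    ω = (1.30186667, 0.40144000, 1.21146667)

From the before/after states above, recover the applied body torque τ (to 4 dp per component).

rate change Δω = (0.00186667, 0.10144000, 0.01146667)
τ = I·(Δω/dt) + ω₀×(Iω₀) = (0.0100, 0.1600, 0.0500)

τ = (0.0100, 0.1600, 0.0500)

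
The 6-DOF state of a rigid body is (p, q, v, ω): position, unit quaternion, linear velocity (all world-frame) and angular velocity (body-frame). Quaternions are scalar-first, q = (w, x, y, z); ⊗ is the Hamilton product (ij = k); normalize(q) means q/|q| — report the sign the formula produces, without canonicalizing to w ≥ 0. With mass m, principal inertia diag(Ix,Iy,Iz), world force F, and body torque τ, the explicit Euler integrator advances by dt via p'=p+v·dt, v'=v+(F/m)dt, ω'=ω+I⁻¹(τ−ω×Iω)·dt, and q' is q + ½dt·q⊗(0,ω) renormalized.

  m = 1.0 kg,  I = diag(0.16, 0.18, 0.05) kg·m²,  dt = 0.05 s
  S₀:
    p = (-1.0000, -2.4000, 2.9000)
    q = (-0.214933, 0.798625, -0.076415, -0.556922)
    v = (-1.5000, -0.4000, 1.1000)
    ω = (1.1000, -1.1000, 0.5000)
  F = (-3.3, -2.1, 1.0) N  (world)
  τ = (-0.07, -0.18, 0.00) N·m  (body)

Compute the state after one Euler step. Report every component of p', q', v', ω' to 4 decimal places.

p' = (-1.0750, -2.4200, 2.9550)
q' = (-0.2318, 0.7758, -0.0957, -0.5790)
v' = (-1.6650, -0.5050, 1.1500)
ω' = (1.0558, -1.1668, 0.5242)

(τ − ω×Iω)/I = (-0.8844, -1.3361, 0.4840)
new body rate ω' = (1.0558, -1.1668, 0.5242)
Hamilton product q⊗(0,ω) = (-0.6840830, -0.8872480, -0.7755004, -0.9018975)
q' = normalize(q + ½dt·q⊗(0,ω)) = (-0.2318, 0.7758, -0.0957, -0.5790)
p' = p + v·dt = (-1.0750, -2.4200, 2.9550)
new velocity v' = (-1.6650, -0.5050, 1.1500)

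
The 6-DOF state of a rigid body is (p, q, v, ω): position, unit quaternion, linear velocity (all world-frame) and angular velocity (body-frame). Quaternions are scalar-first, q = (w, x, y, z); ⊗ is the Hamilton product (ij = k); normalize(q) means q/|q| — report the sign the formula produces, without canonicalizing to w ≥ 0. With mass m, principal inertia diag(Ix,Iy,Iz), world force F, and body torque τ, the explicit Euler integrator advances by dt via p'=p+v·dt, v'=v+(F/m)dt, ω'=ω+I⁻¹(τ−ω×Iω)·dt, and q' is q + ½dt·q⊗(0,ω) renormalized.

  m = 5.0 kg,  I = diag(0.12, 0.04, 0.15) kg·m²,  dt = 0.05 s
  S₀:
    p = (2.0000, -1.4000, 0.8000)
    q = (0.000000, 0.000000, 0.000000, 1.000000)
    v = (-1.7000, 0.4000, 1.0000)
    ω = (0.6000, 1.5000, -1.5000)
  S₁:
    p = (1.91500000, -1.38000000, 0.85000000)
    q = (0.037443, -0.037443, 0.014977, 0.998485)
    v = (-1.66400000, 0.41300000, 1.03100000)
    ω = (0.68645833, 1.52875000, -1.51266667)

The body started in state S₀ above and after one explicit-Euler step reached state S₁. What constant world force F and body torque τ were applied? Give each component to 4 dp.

F = (3.6000, 1.3000, 3.1000)
τ = (-0.0400, 0.0500, -0.1100)

velocity change Δv = (0.03600000, 0.01300000, 0.03100000)
applied force F = (3.6000, 1.3000, 3.1000)
rate change Δω = (0.08645833, 0.02875000, -0.01266667)
ω₀×(Iω₀) = (-0.2475, 0.0270, -0.0720)
applied torque τ = (-0.0400, 0.0500, -0.1100)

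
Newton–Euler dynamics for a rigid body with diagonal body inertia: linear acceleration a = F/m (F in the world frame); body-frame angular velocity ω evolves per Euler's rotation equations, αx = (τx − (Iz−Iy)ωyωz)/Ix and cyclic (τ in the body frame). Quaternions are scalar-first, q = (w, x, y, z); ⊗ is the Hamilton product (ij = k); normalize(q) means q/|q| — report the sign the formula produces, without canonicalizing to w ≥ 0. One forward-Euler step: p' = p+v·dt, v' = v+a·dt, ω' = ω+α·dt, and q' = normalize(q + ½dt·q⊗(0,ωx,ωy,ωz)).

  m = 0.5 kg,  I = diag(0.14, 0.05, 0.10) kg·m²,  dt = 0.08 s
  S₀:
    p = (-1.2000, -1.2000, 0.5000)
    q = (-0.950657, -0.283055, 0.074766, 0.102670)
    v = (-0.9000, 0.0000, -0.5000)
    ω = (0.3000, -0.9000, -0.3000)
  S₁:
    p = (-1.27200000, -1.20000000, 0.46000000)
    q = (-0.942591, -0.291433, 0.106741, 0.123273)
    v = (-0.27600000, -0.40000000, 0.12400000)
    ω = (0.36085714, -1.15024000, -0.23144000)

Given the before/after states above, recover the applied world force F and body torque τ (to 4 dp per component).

Δv = v₁−v₀ = (0.62400000, -0.40000000, 0.62400000)
m·(v₁−v₀)/dt = (3.9000, -2.5000, 3.9000)
Δω = ω₁−ω₀ = (0.06085714, -0.25024000, 0.06856000)
applied torque τ = (0.1200, -0.1600, 0.1100)

F = (3.9000, -2.5000, 3.9000)
τ = (0.1200, -0.1600, 0.1100)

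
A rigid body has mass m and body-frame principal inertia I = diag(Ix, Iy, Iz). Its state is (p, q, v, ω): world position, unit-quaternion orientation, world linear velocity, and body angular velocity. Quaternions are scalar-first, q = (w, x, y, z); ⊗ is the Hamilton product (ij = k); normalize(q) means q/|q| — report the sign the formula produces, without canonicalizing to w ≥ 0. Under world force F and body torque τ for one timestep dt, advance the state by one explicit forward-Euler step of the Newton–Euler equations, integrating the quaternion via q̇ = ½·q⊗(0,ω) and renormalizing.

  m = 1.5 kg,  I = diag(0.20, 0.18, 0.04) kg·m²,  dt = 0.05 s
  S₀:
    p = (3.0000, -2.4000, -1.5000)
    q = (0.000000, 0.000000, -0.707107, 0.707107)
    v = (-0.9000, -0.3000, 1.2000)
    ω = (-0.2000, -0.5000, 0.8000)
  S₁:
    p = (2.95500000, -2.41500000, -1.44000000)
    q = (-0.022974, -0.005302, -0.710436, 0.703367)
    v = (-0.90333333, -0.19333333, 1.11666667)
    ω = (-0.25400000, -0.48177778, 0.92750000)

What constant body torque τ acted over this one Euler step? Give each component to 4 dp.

τ = (-0.1600, 0.0400, 0.1000)

rate change Δω = (-0.05400000, 0.01822222, 0.12750000)
τ = I·(Δω/dt) + ω₀×(Iω₀) = (-0.1600, 0.0400, 0.1000)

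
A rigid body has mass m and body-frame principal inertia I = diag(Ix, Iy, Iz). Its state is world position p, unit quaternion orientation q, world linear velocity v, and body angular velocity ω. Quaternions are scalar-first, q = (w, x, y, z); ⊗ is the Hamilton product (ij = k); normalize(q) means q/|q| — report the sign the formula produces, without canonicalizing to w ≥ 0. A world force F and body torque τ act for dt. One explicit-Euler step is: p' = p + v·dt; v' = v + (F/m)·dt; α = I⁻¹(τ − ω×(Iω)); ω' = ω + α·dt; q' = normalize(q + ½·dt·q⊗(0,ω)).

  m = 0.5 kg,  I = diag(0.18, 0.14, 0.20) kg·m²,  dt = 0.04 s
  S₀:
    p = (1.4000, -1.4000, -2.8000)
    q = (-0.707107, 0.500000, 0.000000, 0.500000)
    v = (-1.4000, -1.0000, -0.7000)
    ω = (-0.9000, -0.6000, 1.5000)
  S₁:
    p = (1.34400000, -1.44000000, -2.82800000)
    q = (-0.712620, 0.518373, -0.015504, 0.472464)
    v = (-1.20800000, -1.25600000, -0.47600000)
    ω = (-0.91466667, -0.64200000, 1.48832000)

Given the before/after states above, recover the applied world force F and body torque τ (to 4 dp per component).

F = (2.4000, -3.2000, 2.8000)
τ = (-0.1200, -0.1200, -0.0800)

Δω = ω₁−ω₀ = (-0.01466667, -0.04200000, -0.01168000)
precession coupling = (-0.0540, 0.0270, -0.0216)
τ = I·(Δω/dt) + ω₀×(Iω₀) = (-0.1200, -0.1200, -0.0800)
Δv = v₁−v₀ = (0.19200000, -0.25600000, 0.22400000)
applied force F = (2.4000, -3.2000, 2.8000)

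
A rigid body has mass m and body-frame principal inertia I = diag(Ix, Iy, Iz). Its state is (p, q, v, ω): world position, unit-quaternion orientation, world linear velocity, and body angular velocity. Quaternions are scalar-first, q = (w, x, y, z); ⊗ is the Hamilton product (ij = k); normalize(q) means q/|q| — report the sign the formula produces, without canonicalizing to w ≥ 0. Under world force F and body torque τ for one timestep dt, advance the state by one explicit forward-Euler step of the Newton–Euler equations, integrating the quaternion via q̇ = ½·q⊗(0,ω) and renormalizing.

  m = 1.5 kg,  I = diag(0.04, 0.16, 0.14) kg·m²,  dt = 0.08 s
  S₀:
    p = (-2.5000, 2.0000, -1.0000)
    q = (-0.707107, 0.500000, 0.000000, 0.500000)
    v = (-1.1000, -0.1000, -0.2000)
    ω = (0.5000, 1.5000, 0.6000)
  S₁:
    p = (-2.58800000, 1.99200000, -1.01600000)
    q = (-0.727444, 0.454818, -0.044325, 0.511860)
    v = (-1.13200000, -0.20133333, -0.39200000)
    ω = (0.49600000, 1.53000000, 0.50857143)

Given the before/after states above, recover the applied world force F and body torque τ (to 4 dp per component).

v₁ − v₀ = (-0.03200000, -0.10133333, -0.19200000)
m·(v₁−v₀)/dt = (-0.6000, -1.9000, -3.6000)
ω₁ − ω₀ = (-0.00400000, 0.03000000, -0.09142857)
I·α + gyro = (-0.0200, 0.0300, -0.0700)

F = (-0.6000, -1.9000, -3.6000)
τ = (-0.0200, 0.0300, -0.0700)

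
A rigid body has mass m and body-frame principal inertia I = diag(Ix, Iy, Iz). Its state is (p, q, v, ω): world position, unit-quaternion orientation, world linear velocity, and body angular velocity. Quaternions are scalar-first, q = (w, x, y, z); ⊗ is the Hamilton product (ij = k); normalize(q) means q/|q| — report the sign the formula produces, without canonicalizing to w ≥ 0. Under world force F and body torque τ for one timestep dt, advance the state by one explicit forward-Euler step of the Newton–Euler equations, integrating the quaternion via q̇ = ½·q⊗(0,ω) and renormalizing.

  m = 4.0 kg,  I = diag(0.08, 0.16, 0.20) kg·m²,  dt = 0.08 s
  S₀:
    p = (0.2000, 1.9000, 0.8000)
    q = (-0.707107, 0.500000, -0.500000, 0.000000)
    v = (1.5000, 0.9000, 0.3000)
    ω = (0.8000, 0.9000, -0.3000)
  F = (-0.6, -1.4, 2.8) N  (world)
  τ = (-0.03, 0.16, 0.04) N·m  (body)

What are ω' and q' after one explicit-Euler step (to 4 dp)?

ω' = (0.7808, 0.9656, -0.3070)
q' = (-0.7042, 0.4828, -0.5188, 0.0424)

gyro term ω×Iω = (-0.0108, 0.0288, 0.0576)
α = I⁻¹(τ − ω×Iω) = (-0.2400, 0.8200, -0.0880)
new body rate ω' = (0.7808, 0.9656, -0.3070)
Hamilton product q⊗(0,ω) = (0.0500000, -0.4156856, -0.4863963, 1.0621321)
updated quaternion q' = (-0.7042, 0.4828, -0.5188, 0.0424)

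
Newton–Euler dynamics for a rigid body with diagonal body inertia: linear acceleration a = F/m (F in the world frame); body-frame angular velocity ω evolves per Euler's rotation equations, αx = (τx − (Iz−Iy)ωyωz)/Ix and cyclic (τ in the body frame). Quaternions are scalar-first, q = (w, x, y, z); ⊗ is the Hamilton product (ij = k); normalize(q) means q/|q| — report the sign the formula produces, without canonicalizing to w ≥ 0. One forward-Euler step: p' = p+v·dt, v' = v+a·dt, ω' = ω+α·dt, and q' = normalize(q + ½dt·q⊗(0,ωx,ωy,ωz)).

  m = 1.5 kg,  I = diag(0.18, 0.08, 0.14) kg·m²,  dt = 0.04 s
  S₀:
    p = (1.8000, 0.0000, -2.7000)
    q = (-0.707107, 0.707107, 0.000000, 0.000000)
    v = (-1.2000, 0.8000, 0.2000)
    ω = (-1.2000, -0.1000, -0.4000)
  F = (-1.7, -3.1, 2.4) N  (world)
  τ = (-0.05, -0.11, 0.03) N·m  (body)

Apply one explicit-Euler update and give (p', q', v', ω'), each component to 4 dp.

(τ − ω×Iω)/I = (-0.2911, -1.6150, 0.3000)
new body rate ω' = (-1.2116, -0.1646, -0.3880)
q⊗(0,ω) = (0.8485284, 0.8485284, 0.3535535, 0.2121321)
q + ½dt·q⊗(0,ω), renormalized = (-0.6899, 0.7238, 0.0071, 0.0042)
a = F/m = (-1.1333, -2.0667, 1.6000)
p + v·dt = (1.7520, 0.0320, -2.6920)
new velocity v' = (-1.2453, 0.7173, 0.2640)

p' = (1.7520, 0.0320, -2.6920)
q' = (-0.6899, 0.7238, 0.0071, 0.0042)
v' = (-1.2453, 0.7173, 0.2640)
ω' = (-1.2116, -0.1646, -0.3880)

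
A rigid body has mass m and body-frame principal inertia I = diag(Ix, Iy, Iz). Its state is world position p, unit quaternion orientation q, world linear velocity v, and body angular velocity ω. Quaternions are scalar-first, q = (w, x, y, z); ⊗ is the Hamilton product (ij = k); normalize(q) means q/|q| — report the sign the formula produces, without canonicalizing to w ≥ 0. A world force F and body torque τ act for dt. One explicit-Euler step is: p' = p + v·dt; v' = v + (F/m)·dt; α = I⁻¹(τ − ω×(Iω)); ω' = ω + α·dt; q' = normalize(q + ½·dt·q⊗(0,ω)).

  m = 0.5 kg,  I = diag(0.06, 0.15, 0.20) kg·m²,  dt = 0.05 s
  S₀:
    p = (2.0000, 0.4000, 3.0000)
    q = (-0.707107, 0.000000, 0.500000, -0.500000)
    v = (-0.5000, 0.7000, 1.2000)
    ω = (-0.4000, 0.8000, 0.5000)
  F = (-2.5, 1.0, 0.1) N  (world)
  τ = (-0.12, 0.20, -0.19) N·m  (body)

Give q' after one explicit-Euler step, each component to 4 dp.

q' = (-0.7106, 0.0233, 0.4907, -0.5037)

2q̇ = q⊗(0,ω) = (-0.1500000, 0.9328428, -0.3656856, -0.1535535)
q' = normalize(q + ½dt·q⊗(0,ω)) = (-0.7106, 0.0233, 0.4907, -0.5037)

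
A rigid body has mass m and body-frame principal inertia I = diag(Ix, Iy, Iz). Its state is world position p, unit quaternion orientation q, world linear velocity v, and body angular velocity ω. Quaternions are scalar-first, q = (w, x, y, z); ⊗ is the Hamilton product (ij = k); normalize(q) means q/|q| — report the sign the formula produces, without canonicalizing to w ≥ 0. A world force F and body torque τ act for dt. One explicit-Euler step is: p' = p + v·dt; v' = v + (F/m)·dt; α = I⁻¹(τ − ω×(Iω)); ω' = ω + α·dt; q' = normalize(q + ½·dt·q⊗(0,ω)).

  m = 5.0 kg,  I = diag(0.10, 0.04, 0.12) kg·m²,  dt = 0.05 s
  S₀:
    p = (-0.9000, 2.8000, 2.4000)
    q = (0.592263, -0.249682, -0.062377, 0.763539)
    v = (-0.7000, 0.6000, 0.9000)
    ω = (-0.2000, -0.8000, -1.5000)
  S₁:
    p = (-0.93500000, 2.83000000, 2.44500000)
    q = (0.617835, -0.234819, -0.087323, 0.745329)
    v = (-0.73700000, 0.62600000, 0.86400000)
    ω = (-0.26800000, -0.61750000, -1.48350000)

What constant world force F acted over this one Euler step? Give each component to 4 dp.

F = (-3.7000, 2.6000, -3.6000)

velocity change Δv = (-0.03700000, 0.02600000, -0.03600000)
applied force F = (-3.7000, 2.6000, -3.6000)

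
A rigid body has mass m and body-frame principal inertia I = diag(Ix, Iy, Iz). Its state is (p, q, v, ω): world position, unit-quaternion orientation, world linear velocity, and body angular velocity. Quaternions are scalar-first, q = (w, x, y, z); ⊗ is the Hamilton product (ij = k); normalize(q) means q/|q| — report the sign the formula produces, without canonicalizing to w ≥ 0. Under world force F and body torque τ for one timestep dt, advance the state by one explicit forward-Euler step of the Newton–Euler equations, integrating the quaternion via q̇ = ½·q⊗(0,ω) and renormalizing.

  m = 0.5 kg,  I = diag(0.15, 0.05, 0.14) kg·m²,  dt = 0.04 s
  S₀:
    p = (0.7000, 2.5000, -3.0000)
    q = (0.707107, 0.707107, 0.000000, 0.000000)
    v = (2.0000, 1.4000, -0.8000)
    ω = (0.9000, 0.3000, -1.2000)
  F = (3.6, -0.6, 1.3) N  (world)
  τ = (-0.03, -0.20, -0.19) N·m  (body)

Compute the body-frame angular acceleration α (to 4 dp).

α = (0.0160, -3.7840, -1.1643)

gyro term ω×Iω = (-0.0324, -0.0108, -0.0270)
(τ − ω×Iω)/I = (0.0160, -3.7840, -1.1643)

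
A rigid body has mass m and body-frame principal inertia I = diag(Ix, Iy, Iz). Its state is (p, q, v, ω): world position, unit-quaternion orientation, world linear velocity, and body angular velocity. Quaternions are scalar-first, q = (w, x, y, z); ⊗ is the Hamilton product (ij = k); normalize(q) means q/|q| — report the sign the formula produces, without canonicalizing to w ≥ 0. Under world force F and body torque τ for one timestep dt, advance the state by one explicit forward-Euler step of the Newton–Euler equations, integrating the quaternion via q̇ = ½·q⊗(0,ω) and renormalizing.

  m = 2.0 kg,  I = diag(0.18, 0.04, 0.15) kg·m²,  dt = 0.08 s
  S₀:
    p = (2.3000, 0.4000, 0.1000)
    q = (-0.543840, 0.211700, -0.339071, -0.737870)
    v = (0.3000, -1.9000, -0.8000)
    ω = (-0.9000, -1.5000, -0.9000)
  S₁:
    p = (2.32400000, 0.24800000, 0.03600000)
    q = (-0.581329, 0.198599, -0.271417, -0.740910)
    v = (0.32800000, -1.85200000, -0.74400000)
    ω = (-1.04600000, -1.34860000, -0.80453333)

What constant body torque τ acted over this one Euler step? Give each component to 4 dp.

ω₁ − ω₀ = (-0.14600000, 0.15140000, 0.09546667)
gyro term ω₀×Iω₀ = (0.1485, 0.0243, -0.1890)
I·α + gyro = (-0.1800, 0.1000, -0.0100)

τ = (-0.1800, 0.1000, -0.0100)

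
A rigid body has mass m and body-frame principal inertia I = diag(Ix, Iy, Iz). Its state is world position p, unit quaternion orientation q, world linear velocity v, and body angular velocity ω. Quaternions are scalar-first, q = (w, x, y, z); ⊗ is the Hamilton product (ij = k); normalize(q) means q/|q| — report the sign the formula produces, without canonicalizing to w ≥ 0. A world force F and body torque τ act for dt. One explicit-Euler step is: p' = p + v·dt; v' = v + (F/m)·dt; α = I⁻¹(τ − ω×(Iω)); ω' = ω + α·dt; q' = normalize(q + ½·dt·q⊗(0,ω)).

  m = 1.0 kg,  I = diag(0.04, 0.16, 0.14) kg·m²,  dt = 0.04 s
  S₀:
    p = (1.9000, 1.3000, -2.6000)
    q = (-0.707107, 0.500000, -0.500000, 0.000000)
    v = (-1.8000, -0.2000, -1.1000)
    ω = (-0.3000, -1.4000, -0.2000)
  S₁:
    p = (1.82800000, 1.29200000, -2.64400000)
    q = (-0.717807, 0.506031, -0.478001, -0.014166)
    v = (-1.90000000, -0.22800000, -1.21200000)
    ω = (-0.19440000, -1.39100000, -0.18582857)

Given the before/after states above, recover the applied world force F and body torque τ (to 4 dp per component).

Δv = v₁−v₀ = (-0.10000000, -0.02800000, -0.11200000)
F = m·Δv/dt = (-2.5000, -0.7000, -2.8000)
Δω = ω₁−ω₀ = (0.10560000, 0.00900000, 0.01417143)
precession coupling = (-0.0056, -0.0060, 0.0504)
applied torque τ = (0.1000, 0.0300, 0.1000)

F = (-2.5000, -0.7000, -2.8000)
τ = (0.1000, 0.0300, 0.1000)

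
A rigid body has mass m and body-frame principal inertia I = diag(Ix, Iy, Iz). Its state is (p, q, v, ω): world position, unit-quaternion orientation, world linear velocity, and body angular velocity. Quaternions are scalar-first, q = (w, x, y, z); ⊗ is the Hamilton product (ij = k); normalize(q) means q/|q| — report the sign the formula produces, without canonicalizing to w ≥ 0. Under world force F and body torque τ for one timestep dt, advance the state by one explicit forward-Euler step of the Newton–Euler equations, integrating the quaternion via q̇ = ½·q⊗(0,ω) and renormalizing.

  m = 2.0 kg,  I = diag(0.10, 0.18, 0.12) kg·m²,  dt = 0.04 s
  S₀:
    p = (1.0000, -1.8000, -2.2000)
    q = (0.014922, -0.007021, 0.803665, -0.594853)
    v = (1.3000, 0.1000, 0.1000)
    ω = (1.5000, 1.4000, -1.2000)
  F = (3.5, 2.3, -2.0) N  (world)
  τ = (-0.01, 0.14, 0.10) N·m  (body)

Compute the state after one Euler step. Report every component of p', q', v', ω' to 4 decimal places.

p' = (1.0520, -1.7960, -2.1960)
q' = (-0.0216, -0.0092, 0.7852, -0.6188)
v' = (1.3700, 0.1460, 0.0600)
ω' = (1.4557, 1.4231, -1.2227)

a = F/m = (1.7500, 1.1500, -1.0000)
p + v·dt = (1.0520, -1.7960, -2.1960)
new velocity v' = (1.3700, 0.1460, 0.0600)
precession coupling ω×(Iω) = (0.1008, 0.0360, 0.1680)
angular accel α = (-1.1080, 0.5778, -0.5667)
ω + α·dt = (1.4557, 1.4231, -1.2227)
Hamilton product q⊗(0,ω) = (-1.8284231, -0.1092208, -0.8798139, -1.2332333)
q' = normalize(q + ½dt·q⊗(0,ω)) = (-0.0216, -0.0092, 0.7852, -0.6188)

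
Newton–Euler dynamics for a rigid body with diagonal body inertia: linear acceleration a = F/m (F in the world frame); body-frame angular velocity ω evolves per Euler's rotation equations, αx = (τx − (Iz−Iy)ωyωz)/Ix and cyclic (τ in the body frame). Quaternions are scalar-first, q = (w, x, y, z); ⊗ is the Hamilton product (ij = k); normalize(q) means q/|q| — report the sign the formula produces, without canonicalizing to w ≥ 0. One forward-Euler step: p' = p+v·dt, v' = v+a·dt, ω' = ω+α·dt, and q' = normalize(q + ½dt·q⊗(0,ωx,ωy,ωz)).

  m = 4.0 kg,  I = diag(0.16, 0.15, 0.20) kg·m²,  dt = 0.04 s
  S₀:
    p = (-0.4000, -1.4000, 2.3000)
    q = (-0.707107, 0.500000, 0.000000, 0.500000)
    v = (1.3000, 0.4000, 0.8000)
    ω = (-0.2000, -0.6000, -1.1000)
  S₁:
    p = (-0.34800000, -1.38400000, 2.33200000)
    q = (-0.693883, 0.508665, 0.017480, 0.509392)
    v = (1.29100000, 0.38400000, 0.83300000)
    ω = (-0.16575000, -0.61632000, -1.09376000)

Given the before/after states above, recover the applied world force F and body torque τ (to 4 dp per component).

F = (-0.9000, -1.6000, 3.3000)
τ = (0.1700, -0.0700, 0.0300)

velocity change Δv = (-0.00900000, -0.01600000, 0.03300000)
m·(v₁−v₀)/dt = (-0.9000, -1.6000, 3.3000)
ω₁ − ω₀ = (0.03425000, -0.01632000, 0.00624000)
τ = I·(Δω/dt) + ω₀×(Iω₀) = (0.1700, -0.0700, 0.0300)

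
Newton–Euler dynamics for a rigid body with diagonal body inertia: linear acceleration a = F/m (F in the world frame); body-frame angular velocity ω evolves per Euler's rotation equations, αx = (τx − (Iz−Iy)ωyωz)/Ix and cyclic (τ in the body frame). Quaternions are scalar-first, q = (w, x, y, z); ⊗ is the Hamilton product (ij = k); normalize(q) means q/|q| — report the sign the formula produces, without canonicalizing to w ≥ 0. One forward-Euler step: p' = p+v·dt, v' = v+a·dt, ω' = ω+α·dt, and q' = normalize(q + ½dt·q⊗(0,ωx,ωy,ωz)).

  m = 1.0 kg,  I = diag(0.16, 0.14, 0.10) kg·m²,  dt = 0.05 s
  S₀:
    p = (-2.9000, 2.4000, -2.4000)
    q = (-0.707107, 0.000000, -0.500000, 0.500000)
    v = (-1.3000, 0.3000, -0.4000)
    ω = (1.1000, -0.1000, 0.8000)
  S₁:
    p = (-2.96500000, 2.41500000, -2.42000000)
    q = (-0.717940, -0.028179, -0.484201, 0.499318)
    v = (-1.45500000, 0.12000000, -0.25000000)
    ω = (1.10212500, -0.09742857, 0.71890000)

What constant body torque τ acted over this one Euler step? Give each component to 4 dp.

Δω = ω₁−ω₀ = (0.00212500, 0.00257143, -0.08110000)
applied torque τ = (0.0100, 0.0600, -0.1600)

τ = (0.0100, 0.0600, -0.1600)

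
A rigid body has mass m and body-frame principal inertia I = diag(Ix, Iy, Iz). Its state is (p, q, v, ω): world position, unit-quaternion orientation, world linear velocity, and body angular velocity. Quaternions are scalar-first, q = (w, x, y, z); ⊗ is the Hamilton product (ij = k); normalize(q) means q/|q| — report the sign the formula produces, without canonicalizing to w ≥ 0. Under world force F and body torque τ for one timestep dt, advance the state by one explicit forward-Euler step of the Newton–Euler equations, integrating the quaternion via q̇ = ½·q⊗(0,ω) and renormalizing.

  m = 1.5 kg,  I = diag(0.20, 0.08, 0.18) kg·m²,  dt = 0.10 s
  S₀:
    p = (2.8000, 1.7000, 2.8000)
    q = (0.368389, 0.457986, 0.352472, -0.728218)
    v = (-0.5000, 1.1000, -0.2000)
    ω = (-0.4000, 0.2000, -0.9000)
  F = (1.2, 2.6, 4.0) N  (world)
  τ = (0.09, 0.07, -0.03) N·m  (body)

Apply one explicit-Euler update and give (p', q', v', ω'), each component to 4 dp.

ω×(Iω) gyroscopic = (-0.0180, 0.0072, 0.0096)
angular accel α = (0.5400, 0.7850, -0.2200)
ω + α·dt = (-0.3460, 0.2785, -0.9220)
Hamilton product q⊗(0,ω) = (-0.5426962, -0.3189368, 0.7771524, -0.0989641)
q + ½dt·q⊗(0,ω), renormalized = (0.3408, 0.4415, 0.3908, -0.7322)
p' = p + v·dt = (2.7500, 1.8100, 2.7800)
v' = v + a·dt = (-0.4200, 1.2733, 0.0667)

p' = (2.7500, 1.8100, 2.7800)
q' = (0.3408, 0.4415, 0.3908, -0.7322)
v' = (-0.4200, 1.2733, 0.0667)
ω' = (-0.3460, 0.2785, -0.9220)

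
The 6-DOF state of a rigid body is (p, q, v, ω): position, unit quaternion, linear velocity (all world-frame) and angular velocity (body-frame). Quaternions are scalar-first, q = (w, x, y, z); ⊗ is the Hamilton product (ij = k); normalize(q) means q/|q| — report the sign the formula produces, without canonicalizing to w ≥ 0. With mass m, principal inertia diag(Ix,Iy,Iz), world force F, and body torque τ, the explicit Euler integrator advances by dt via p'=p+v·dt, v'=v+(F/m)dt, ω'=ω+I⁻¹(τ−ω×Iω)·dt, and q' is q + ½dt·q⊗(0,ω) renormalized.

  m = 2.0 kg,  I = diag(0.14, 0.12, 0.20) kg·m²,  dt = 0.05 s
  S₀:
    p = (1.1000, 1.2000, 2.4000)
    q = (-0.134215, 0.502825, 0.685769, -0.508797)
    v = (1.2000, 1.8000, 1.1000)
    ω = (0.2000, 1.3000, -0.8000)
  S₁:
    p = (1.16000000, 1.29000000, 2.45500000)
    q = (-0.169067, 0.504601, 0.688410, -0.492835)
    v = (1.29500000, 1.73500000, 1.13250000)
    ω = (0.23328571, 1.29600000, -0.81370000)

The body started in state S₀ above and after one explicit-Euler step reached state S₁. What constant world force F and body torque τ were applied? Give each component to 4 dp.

v₁ − v₀ = (0.09500000, -0.06500000, 0.03250000)
applied force F = (3.8000, -2.6000, 1.3000)
Δω = ω₁−ω₀ = (0.03328571, -0.00400000, -0.01370000)
I·α + gyro = (0.0100, 0.0000, -0.0600)

F = (3.8000, -2.6000, 1.3000)
τ = (0.0100, 0.0000, -0.0600)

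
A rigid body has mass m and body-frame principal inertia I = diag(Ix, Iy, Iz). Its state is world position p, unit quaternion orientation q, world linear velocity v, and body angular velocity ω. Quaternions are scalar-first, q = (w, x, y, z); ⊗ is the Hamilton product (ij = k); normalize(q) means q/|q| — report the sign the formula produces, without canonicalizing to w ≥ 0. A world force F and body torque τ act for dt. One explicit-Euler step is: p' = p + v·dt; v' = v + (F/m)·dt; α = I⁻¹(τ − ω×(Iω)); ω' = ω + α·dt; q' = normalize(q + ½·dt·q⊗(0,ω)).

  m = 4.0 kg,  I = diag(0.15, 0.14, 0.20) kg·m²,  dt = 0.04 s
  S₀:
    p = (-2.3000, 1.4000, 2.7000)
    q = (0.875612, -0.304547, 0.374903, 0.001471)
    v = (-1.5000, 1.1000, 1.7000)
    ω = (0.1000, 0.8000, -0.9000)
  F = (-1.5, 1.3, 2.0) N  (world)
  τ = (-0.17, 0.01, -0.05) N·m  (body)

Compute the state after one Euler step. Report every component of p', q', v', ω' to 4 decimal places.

p' = (-2.3600, 1.4440, 2.7680)
q' = (0.8700, -0.3095, 0.3833, -0.0199)
v' = (-1.5150, 1.1130, 1.7200)
ω' = (0.0662, 0.8016, -0.9098)

angular accel α = (-0.8453, 0.0393, -0.2460)
ω + α·dt = (0.0662, 0.8016, -0.9098)
2q̇ = q⊗(0,ω) = (-0.2681438, -0.2510283, 0.4265444, -1.0691787)
q' = normalize(q + ½dt·q⊗(0,ω)) = (0.8700, -0.3095, 0.3833, -0.0199)
a = F/m = (-0.3750, 0.3250, 0.5000)
p' = p + v·dt = (-2.3600, 1.4440, 2.7680)
v + (F/m)dt = (-1.5150, 1.1130, 1.7200)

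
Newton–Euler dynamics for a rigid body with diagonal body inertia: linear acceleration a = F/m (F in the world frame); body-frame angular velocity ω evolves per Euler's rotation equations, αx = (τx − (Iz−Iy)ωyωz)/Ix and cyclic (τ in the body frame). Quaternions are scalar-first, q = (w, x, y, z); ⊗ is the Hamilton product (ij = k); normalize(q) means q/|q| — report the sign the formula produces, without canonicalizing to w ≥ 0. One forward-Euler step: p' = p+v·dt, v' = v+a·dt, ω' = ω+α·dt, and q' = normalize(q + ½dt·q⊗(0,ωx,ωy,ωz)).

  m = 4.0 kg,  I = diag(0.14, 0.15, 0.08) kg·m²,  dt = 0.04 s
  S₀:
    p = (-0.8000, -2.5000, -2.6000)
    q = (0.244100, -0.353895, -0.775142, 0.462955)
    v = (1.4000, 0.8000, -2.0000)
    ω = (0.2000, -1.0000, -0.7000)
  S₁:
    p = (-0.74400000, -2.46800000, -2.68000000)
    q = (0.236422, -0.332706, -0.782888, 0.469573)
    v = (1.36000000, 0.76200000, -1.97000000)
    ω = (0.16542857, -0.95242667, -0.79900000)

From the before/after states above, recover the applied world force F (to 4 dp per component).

velocity change Δv = (-0.04000000, -0.03800000, 0.03000000)
applied force F = (-4.0000, -3.8000, 3.0000)

F = (-4.0000, -3.8000, 3.0000)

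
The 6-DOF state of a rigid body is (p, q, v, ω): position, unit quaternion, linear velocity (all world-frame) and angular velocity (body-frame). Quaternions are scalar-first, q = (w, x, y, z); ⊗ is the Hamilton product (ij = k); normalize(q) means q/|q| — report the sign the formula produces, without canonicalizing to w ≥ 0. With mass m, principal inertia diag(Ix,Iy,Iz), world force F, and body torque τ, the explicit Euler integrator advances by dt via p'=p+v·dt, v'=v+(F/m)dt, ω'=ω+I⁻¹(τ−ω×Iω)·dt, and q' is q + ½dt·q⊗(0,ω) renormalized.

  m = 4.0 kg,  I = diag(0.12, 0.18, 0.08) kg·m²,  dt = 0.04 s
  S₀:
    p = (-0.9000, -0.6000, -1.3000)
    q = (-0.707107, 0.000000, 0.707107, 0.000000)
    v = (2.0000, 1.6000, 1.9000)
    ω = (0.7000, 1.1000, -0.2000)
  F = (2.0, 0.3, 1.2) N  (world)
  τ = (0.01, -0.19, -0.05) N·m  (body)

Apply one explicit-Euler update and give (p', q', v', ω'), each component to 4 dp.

p' = (-0.8200, -0.5360, -1.2240)
q' = (-0.7224, -0.0127, 0.6913, -0.0071)
v' = (2.0200, 1.6030, 1.9120)
ω' = (0.6960, 1.0590, -0.2481)

α = I⁻¹(τ − ω×Iω) = (-0.1000, -1.0244, -1.2025)
new body rate ω' = (0.6960, 1.0590, -0.2481)
2q̇ = q⊗(0,ω) = (-0.7778177, -0.6363963, -0.7778177, -0.3535535)
updated quaternion q' = (-0.7224, -0.0127, 0.6913, -0.0071)
a = F/m = (0.5000, 0.0750, 0.3000)
p + v·dt = (-0.8200, -0.5360, -1.2240)
v' = v + a·dt = (2.0200, 1.6030, 1.9120)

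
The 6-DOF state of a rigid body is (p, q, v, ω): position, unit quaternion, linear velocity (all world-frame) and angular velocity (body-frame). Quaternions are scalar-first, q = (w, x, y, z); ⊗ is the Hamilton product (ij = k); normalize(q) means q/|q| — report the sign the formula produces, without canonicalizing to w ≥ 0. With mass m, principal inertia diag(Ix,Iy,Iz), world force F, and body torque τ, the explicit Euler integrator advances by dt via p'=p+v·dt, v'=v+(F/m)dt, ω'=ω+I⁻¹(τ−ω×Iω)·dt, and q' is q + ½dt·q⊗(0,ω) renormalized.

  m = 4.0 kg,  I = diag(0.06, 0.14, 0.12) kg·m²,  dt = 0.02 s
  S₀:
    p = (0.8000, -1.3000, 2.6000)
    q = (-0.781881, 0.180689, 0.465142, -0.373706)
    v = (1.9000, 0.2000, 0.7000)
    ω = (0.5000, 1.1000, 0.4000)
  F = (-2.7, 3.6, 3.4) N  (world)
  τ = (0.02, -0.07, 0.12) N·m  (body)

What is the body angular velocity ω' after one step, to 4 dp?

(τ − ω×Iω)/I = (0.4800, -0.4143, 0.6333)
new body rate ω' = (0.5096, 1.0917, 0.4127)

ω' = (0.5096, 1.0917, 0.4127)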